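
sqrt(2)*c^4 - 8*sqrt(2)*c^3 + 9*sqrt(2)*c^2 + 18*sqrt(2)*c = c*(c - 6)*(c - 3)*(sqrt(2)*c + sqrt(2))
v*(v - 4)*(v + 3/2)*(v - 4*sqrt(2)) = v^4 - 4*sqrt(2)*v^3 - 5*v^3/2 - 6*v^2 + 10*sqrt(2)*v^2 + 24*sqrt(2)*v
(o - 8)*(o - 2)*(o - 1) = o^3 - 11*o^2 + 26*o - 16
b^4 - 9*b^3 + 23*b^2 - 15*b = b*(b - 5)*(b - 3)*(b - 1)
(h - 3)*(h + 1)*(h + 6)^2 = h^4 + 10*h^3 + 9*h^2 - 108*h - 108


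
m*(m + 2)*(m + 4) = m^3 + 6*m^2 + 8*m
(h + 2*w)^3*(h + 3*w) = h^4 + 9*h^3*w + 30*h^2*w^2 + 44*h*w^3 + 24*w^4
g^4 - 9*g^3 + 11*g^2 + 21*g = g*(g - 7)*(g - 3)*(g + 1)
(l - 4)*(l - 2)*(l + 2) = l^3 - 4*l^2 - 4*l + 16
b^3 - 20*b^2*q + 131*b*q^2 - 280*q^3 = (b - 8*q)*(b - 7*q)*(b - 5*q)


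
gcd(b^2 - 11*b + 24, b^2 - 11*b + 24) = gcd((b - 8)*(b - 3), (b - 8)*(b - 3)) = b^2 - 11*b + 24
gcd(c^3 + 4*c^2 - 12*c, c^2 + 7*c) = c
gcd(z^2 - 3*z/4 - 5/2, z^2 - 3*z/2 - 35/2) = 1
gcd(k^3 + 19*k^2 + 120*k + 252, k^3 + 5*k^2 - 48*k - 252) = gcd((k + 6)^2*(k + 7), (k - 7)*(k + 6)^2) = k^2 + 12*k + 36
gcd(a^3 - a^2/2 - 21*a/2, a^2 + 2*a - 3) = a + 3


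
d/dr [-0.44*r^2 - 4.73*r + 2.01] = -0.88*r - 4.73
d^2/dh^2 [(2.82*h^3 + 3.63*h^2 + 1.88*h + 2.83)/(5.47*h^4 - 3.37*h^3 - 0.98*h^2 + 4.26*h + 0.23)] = (168.753875999999*h^9 + 651.677202*h^8 + 364.226514*h^7 + 321.802758*h^6 - 2354.684982*h^5 + 116.31762*h^4 + 596.931838*h^3 - 231.212076*h^2 - 54.289326*h + 100.691186)/(163.667323*h^12 - 302.500299*h^11 + 98.399283*h^10 + 452.507681*h^9 - 468.154185*h^8 - 27.02418*h^7 + 381.714013*h^6 - 134.4837*h^5 - 71.634735*h^4 + 71.012733*h^3 + 12.366318*h^2 + 0.676062*h + 0.012167)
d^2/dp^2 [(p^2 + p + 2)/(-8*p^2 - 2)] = (-16*p^3 - 84*p^2 + 12*p + 7)/(64*p^6 + 48*p^4 + 12*p^2 + 1)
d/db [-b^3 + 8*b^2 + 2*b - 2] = -3*b^2 + 16*b + 2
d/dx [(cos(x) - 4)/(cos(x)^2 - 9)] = (cos(x)^2 - 8*cos(x) + 9)*sin(x)/(cos(x)^2 - 9)^2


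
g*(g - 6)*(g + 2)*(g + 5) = g^4 + g^3 - 32*g^2 - 60*g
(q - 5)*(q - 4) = q^2 - 9*q + 20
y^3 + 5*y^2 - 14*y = y*(y - 2)*(y + 7)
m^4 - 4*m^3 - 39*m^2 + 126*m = m*(m - 7)*(m - 3)*(m + 6)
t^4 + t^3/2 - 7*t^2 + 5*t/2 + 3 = (t - 2)*(t - 1)*(t + 1/2)*(t + 3)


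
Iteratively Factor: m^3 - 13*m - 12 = (m + 1)*(m^2 - m - 12) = (m + 1)*(m + 3)*(m - 4)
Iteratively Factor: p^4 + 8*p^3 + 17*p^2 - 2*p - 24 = (p + 4)*(p^3 + 4*p^2 + p - 6) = (p + 2)*(p + 4)*(p^2 + 2*p - 3) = (p + 2)*(p + 3)*(p + 4)*(p - 1)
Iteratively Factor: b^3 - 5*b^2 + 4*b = (b)*(b^2 - 5*b + 4) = b*(b - 1)*(b - 4)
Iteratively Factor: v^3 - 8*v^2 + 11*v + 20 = (v - 4)*(v^2 - 4*v - 5) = (v - 5)*(v - 4)*(v + 1)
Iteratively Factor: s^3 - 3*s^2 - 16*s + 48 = (s - 3)*(s^2 - 16) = (s - 4)*(s - 3)*(s + 4)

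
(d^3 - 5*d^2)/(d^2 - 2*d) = d*(d - 5)/(d - 2)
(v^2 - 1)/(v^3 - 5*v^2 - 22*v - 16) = (v - 1)/(v^2 - 6*v - 16)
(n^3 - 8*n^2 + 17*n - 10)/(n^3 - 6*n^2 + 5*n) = (n - 2)/n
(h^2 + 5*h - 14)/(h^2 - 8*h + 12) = (h + 7)/(h - 6)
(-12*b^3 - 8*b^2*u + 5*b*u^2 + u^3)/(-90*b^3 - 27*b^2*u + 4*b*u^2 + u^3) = (-2*b^2 - b*u + u^2)/(-15*b^2 - 2*b*u + u^2)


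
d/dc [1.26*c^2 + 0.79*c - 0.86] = 2.52*c + 0.79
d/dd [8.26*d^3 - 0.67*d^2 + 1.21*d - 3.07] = 24.78*d^2 - 1.34*d + 1.21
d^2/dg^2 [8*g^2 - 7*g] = 16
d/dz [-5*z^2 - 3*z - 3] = -10*z - 3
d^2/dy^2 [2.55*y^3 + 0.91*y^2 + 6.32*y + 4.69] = 15.3*y + 1.82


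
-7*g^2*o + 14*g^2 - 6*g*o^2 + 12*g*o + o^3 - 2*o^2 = (-7*g + o)*(g + o)*(o - 2)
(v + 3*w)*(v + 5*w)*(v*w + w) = v^3*w + 8*v^2*w^2 + v^2*w + 15*v*w^3 + 8*v*w^2 + 15*w^3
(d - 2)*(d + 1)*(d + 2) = d^3 + d^2 - 4*d - 4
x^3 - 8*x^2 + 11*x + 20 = (x - 5)*(x - 4)*(x + 1)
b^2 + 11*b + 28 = (b + 4)*(b + 7)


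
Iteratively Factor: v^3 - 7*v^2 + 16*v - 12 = (v - 2)*(v^2 - 5*v + 6) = (v - 2)^2*(v - 3)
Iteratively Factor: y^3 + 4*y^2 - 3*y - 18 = (y + 3)*(y^2 + y - 6) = (y - 2)*(y + 3)*(y + 3)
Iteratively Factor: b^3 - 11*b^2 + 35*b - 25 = (b - 5)*(b^2 - 6*b + 5) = (b - 5)^2*(b - 1)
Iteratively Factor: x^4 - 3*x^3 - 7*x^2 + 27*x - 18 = (x - 2)*(x^3 - x^2 - 9*x + 9) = (x - 2)*(x + 3)*(x^2 - 4*x + 3) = (x - 2)*(x - 1)*(x + 3)*(x - 3)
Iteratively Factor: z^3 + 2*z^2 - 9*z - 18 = (z + 3)*(z^2 - z - 6) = (z + 2)*(z + 3)*(z - 3)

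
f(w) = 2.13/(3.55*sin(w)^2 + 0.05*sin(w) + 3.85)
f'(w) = 2.13*(-7.1*sin(w)*cos(w) - 0.05*cos(w))/(3.55*sin(w)^2 + 0.05*sin(w) + 3.85)^2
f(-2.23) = 0.35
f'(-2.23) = -0.20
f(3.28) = 0.54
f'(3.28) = -0.13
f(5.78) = 0.46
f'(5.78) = 0.29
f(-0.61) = 0.43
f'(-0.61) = 0.28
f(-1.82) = 0.30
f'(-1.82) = -0.07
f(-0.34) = 0.50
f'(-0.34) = 0.26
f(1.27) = 0.30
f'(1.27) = -0.08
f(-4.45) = 0.30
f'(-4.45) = 0.07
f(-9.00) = 0.48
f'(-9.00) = -0.28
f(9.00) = 0.48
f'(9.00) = 0.29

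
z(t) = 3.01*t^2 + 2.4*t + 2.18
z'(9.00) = 56.58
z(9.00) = 267.59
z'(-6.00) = -33.72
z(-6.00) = 96.14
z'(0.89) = 7.76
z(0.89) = 6.70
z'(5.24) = 33.94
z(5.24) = 97.40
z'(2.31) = 16.31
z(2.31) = 23.79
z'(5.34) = 34.55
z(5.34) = 100.83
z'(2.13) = 15.22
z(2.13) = 20.95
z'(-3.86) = -20.84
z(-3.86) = 37.76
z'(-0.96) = -3.38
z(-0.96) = 2.65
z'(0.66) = 6.37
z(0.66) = 5.08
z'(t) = 6.02*t + 2.4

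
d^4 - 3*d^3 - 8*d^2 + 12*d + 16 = (d - 4)*(d - 2)*(d + 1)*(d + 2)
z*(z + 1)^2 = z^3 + 2*z^2 + z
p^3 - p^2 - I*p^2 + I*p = p*(p - 1)*(p - I)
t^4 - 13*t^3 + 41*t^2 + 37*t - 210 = (t - 7)*(t - 5)*(t - 3)*(t + 2)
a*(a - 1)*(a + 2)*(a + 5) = a^4 + 6*a^3 + 3*a^2 - 10*a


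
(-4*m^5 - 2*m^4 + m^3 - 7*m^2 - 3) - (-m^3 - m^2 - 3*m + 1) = -4*m^5 - 2*m^4 + 2*m^3 - 6*m^2 + 3*m - 4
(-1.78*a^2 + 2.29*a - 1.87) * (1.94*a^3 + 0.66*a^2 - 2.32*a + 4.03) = -3.4532*a^5 + 3.2678*a^4 + 2.0132*a^3 - 13.7204*a^2 + 13.5671*a - 7.5361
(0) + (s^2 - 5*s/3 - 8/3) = s^2 - 5*s/3 - 8/3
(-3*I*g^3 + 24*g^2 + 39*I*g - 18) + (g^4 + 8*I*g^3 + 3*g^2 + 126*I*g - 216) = g^4 + 5*I*g^3 + 27*g^2 + 165*I*g - 234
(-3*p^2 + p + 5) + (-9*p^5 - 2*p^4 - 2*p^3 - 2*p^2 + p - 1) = -9*p^5 - 2*p^4 - 2*p^3 - 5*p^2 + 2*p + 4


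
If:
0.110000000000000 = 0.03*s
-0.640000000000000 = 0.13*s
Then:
No Solution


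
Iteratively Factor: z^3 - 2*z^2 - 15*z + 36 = (z - 3)*(z^2 + z - 12) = (z - 3)*(z + 4)*(z - 3)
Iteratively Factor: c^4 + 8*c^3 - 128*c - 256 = (c + 4)*(c^3 + 4*c^2 - 16*c - 64) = (c + 4)^2*(c^2 - 16) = (c - 4)*(c + 4)^2*(c + 4)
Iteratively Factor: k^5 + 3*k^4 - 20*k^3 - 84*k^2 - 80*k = (k)*(k^4 + 3*k^3 - 20*k^2 - 84*k - 80) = k*(k + 2)*(k^3 + k^2 - 22*k - 40) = k*(k + 2)*(k + 4)*(k^2 - 3*k - 10) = k*(k - 5)*(k + 2)*(k + 4)*(k + 2)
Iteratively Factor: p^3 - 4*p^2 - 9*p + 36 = (p - 4)*(p^2 - 9) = (p - 4)*(p - 3)*(p + 3)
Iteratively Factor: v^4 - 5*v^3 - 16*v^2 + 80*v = (v)*(v^3 - 5*v^2 - 16*v + 80) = v*(v + 4)*(v^2 - 9*v + 20) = v*(v - 4)*(v + 4)*(v - 5)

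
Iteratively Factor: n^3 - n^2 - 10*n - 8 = (n + 2)*(n^2 - 3*n - 4) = (n + 1)*(n + 2)*(n - 4)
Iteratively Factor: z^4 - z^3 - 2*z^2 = (z)*(z^3 - z^2 - 2*z) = z^2*(z^2 - z - 2) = z^2*(z + 1)*(z - 2)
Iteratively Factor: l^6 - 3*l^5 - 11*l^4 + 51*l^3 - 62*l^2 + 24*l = (l - 1)*(l^5 - 2*l^4 - 13*l^3 + 38*l^2 - 24*l) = (l - 1)^2*(l^4 - l^3 - 14*l^2 + 24*l) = (l - 2)*(l - 1)^2*(l^3 + l^2 - 12*l) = l*(l - 2)*(l - 1)^2*(l^2 + l - 12) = l*(l - 3)*(l - 2)*(l - 1)^2*(l + 4)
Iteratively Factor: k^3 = (k)*(k^2) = k^2*(k)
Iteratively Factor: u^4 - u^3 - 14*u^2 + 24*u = (u - 2)*(u^3 + u^2 - 12*u) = u*(u - 2)*(u^2 + u - 12) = u*(u - 3)*(u - 2)*(u + 4)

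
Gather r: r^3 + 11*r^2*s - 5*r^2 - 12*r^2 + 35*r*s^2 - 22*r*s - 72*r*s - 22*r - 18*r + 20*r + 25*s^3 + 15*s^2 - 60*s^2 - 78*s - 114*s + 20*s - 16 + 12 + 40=r^3 + r^2*(11*s - 17) + r*(35*s^2 - 94*s - 20) + 25*s^3 - 45*s^2 - 172*s + 36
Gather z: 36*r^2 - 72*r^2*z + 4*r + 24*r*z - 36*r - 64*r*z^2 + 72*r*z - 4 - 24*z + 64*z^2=36*r^2 - 32*r + z^2*(64 - 64*r) + z*(-72*r^2 + 96*r - 24) - 4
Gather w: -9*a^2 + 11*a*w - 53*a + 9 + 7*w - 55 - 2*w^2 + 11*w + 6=-9*a^2 - 53*a - 2*w^2 + w*(11*a + 18) - 40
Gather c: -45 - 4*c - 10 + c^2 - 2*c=c^2 - 6*c - 55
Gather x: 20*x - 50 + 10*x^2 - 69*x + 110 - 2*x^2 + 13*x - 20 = 8*x^2 - 36*x + 40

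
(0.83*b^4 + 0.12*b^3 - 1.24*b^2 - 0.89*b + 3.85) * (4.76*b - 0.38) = 3.9508*b^5 + 0.2558*b^4 - 5.948*b^3 - 3.7652*b^2 + 18.6642*b - 1.463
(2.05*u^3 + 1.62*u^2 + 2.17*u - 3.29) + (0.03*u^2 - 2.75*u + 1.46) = 2.05*u^3 + 1.65*u^2 - 0.58*u - 1.83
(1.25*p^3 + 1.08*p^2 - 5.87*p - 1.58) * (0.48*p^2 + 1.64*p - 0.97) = 0.6*p^5 + 2.5684*p^4 - 2.2589*p^3 - 11.4328*p^2 + 3.1027*p + 1.5326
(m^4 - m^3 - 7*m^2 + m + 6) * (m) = m^5 - m^4 - 7*m^3 + m^2 + 6*m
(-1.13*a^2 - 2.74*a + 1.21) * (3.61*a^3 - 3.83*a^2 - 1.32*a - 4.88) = -4.0793*a^5 - 5.5635*a^4 + 16.3539*a^3 + 4.4969*a^2 + 11.774*a - 5.9048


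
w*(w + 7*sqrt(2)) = w^2 + 7*sqrt(2)*w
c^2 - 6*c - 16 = (c - 8)*(c + 2)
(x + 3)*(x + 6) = x^2 + 9*x + 18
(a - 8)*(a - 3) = a^2 - 11*a + 24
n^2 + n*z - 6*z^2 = (n - 2*z)*(n + 3*z)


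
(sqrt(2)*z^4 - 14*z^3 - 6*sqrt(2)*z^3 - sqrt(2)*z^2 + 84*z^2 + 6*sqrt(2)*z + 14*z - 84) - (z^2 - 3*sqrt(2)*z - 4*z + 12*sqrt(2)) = sqrt(2)*z^4 - 14*z^3 - 6*sqrt(2)*z^3 - sqrt(2)*z^2 + 83*z^2 + 9*sqrt(2)*z + 18*z - 84 - 12*sqrt(2)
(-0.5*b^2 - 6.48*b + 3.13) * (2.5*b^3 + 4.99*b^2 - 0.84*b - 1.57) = -1.25*b^5 - 18.695*b^4 - 24.0902*b^3 + 21.8469*b^2 + 7.5444*b - 4.9141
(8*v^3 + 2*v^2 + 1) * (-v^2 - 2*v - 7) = -8*v^5 - 18*v^4 - 60*v^3 - 15*v^2 - 2*v - 7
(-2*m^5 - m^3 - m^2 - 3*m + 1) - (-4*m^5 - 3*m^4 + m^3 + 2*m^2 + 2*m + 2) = 2*m^5 + 3*m^4 - 2*m^3 - 3*m^2 - 5*m - 1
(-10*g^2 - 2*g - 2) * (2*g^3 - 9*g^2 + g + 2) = -20*g^5 + 86*g^4 + 4*g^3 - 4*g^2 - 6*g - 4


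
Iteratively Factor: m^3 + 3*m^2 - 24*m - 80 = (m + 4)*(m^2 - m - 20) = (m + 4)^2*(m - 5)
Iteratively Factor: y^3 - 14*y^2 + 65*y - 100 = (y - 5)*(y^2 - 9*y + 20) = (y - 5)^2*(y - 4)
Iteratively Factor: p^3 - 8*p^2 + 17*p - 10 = (p - 1)*(p^2 - 7*p + 10) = (p - 2)*(p - 1)*(p - 5)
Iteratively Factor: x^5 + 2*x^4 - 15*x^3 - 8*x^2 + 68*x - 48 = (x - 2)*(x^4 + 4*x^3 - 7*x^2 - 22*x + 24) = (x - 2)^2*(x^3 + 6*x^2 + 5*x - 12) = (x - 2)^2*(x + 3)*(x^2 + 3*x - 4) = (x - 2)^2*(x + 3)*(x + 4)*(x - 1)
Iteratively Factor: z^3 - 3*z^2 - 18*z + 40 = (z - 2)*(z^2 - z - 20) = (z - 2)*(z + 4)*(z - 5)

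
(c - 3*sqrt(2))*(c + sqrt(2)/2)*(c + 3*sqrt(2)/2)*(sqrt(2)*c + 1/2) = sqrt(2)*c^4 - 3*c^3/2 - 11*sqrt(2)*c^2 - 57*c/4 - 9*sqrt(2)/4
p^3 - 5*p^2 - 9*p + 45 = (p - 5)*(p - 3)*(p + 3)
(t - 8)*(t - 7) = t^2 - 15*t + 56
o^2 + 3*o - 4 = (o - 1)*(o + 4)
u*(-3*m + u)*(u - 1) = -3*m*u^2 + 3*m*u + u^3 - u^2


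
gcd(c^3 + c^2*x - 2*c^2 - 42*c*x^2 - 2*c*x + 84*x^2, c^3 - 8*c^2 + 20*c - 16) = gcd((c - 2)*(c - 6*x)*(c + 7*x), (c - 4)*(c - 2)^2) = c - 2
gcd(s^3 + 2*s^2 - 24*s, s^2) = s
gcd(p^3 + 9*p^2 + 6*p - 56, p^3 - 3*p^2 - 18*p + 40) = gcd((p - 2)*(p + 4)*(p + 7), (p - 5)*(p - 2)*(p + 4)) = p^2 + 2*p - 8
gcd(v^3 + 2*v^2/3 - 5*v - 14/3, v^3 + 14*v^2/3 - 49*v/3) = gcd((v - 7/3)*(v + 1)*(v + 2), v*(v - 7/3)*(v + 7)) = v - 7/3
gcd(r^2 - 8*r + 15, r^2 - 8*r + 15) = r^2 - 8*r + 15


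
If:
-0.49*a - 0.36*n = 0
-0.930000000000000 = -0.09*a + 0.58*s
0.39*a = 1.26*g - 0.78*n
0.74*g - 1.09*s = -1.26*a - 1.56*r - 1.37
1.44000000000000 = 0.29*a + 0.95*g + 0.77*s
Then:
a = -27.59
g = 14.71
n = 37.56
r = 10.32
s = -5.89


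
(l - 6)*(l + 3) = l^2 - 3*l - 18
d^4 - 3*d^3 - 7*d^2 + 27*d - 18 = (d - 3)*(d - 2)*(d - 1)*(d + 3)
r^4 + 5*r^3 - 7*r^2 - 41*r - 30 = (r - 3)*(r + 1)*(r + 2)*(r + 5)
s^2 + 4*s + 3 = (s + 1)*(s + 3)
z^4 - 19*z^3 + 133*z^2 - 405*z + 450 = (z - 6)*(z - 5)^2*(z - 3)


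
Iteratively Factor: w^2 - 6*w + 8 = (w - 4)*(w - 2)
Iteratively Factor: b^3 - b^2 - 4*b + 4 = (b - 1)*(b^2 - 4) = (b - 2)*(b - 1)*(b + 2)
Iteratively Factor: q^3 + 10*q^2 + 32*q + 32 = (q + 4)*(q^2 + 6*q + 8) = (q + 4)^2*(q + 2)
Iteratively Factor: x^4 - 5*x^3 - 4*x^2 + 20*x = (x)*(x^3 - 5*x^2 - 4*x + 20) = x*(x + 2)*(x^2 - 7*x + 10) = x*(x - 5)*(x + 2)*(x - 2)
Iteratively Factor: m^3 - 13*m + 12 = (m + 4)*(m^2 - 4*m + 3) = (m - 3)*(m + 4)*(m - 1)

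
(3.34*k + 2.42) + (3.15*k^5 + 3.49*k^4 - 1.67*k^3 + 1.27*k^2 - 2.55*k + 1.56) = 3.15*k^5 + 3.49*k^4 - 1.67*k^3 + 1.27*k^2 + 0.79*k + 3.98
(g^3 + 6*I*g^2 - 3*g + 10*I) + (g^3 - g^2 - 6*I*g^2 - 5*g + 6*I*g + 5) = 2*g^3 - g^2 - 8*g + 6*I*g + 5 + 10*I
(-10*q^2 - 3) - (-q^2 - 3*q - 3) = -9*q^2 + 3*q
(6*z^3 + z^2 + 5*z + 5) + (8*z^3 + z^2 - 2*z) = 14*z^3 + 2*z^2 + 3*z + 5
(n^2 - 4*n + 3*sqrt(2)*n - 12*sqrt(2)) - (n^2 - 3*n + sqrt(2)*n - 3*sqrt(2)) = -n + 2*sqrt(2)*n - 9*sqrt(2)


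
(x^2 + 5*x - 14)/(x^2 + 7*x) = (x - 2)/x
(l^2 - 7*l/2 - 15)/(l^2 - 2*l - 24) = (l + 5/2)/(l + 4)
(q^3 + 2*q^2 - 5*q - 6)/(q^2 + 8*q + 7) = (q^2 + q - 6)/(q + 7)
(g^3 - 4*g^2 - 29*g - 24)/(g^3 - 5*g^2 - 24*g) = (g + 1)/g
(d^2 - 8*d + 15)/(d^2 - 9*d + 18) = (d - 5)/(d - 6)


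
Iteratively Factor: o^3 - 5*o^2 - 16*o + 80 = (o + 4)*(o^2 - 9*o + 20) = (o - 4)*(o + 4)*(o - 5)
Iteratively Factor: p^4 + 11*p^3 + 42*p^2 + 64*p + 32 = (p + 4)*(p^3 + 7*p^2 + 14*p + 8) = (p + 2)*(p + 4)*(p^2 + 5*p + 4) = (p + 1)*(p + 2)*(p + 4)*(p + 4)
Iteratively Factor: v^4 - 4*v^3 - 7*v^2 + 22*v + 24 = (v + 1)*(v^3 - 5*v^2 - 2*v + 24) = (v - 4)*(v + 1)*(v^2 - v - 6) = (v - 4)*(v - 3)*(v + 1)*(v + 2)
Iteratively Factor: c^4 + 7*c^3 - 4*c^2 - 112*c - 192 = (c + 3)*(c^3 + 4*c^2 - 16*c - 64) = (c + 3)*(c + 4)*(c^2 - 16) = (c - 4)*(c + 3)*(c + 4)*(c + 4)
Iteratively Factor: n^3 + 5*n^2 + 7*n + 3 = (n + 1)*(n^2 + 4*n + 3) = (n + 1)*(n + 3)*(n + 1)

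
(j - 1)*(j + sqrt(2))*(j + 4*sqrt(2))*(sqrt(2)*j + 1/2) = sqrt(2)*j^4 - sqrt(2)*j^3 + 21*j^3/2 - 21*j^2/2 + 21*sqrt(2)*j^2/2 - 21*sqrt(2)*j/2 + 4*j - 4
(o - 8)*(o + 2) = o^2 - 6*o - 16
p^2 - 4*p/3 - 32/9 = (p - 8/3)*(p + 4/3)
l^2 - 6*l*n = l*(l - 6*n)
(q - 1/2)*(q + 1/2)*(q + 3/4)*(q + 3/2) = q^4 + 9*q^3/4 + 7*q^2/8 - 9*q/16 - 9/32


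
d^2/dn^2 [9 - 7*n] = 0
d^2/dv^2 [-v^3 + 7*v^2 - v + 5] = 14 - 6*v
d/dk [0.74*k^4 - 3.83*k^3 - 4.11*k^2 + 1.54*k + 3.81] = 2.96*k^3 - 11.49*k^2 - 8.22*k + 1.54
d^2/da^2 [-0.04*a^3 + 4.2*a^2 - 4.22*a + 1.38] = 8.4 - 0.24*a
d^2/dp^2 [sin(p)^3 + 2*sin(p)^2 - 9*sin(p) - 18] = -9*sin(p)^3 - 8*sin(p)^2 + 15*sin(p) + 4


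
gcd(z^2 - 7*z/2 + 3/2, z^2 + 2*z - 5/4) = z - 1/2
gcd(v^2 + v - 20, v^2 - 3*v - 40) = v + 5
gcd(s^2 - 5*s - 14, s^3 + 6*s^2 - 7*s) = 1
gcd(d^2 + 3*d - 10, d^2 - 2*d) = d - 2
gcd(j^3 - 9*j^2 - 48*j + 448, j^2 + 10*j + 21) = j + 7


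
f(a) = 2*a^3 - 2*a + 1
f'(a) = 6*a^2 - 2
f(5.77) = 373.66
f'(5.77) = 197.76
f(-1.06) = 0.74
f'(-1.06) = 4.74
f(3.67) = 92.52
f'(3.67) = 78.81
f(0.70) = 0.29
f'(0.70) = 0.94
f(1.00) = 1.00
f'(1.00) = 4.00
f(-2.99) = -46.48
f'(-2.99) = 51.64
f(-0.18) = 1.35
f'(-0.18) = -1.81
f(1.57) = 5.60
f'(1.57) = 12.79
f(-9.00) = -1439.00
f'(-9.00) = 484.00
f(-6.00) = -419.00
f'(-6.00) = 214.00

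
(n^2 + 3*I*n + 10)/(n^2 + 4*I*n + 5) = (n - 2*I)/(n - I)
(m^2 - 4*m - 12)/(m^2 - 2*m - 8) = (m - 6)/(m - 4)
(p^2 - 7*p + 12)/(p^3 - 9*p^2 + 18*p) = (p - 4)/(p*(p - 6))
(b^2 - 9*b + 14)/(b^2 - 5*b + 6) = (b - 7)/(b - 3)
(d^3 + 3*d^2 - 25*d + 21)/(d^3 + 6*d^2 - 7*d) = (d - 3)/d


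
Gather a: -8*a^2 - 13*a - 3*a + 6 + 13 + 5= -8*a^2 - 16*a + 24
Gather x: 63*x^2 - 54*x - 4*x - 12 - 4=63*x^2 - 58*x - 16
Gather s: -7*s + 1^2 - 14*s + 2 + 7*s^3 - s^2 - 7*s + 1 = 7*s^3 - s^2 - 28*s + 4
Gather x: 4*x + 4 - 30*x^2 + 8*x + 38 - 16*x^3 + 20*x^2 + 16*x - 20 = -16*x^3 - 10*x^2 + 28*x + 22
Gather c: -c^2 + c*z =-c^2 + c*z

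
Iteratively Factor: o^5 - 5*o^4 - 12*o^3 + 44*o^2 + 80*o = (o)*(o^4 - 5*o^3 - 12*o^2 + 44*o + 80) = o*(o + 2)*(o^3 - 7*o^2 + 2*o + 40) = o*(o - 4)*(o + 2)*(o^2 - 3*o - 10) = o*(o - 5)*(o - 4)*(o + 2)*(o + 2)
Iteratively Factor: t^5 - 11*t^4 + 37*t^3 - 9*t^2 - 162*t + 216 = (t + 2)*(t^4 - 13*t^3 + 63*t^2 - 135*t + 108) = (t - 3)*(t + 2)*(t^3 - 10*t^2 + 33*t - 36) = (t - 3)^2*(t + 2)*(t^2 - 7*t + 12) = (t - 3)^3*(t + 2)*(t - 4)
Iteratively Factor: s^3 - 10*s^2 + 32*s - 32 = (s - 2)*(s^2 - 8*s + 16) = (s - 4)*(s - 2)*(s - 4)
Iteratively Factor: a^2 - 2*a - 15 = (a - 5)*(a + 3)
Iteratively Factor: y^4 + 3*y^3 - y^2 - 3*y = (y + 3)*(y^3 - y) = y*(y + 3)*(y^2 - 1) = y*(y - 1)*(y + 3)*(y + 1)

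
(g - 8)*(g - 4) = g^2 - 12*g + 32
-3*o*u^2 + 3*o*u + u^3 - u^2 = u*(-3*o + u)*(u - 1)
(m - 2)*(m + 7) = m^2 + 5*m - 14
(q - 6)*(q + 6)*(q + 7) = q^3 + 7*q^2 - 36*q - 252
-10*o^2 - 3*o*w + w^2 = (-5*o + w)*(2*o + w)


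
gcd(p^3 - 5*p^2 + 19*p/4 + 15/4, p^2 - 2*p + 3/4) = 1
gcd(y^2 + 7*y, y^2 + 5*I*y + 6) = 1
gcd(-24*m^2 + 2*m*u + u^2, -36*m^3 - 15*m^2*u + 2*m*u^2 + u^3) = -4*m + u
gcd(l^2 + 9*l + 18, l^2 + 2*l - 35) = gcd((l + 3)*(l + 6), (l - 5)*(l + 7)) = 1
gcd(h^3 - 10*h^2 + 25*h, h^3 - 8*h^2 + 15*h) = h^2 - 5*h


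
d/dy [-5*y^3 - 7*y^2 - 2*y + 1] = -15*y^2 - 14*y - 2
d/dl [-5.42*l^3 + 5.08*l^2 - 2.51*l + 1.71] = -16.26*l^2 + 10.16*l - 2.51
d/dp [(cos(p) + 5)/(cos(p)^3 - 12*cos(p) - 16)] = (-2*sin(p)^2 + 11*cos(p) - 20)*sin(p)/((cos(p) - 4)^2*(cos(p) + 2)^3)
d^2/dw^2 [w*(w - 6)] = 2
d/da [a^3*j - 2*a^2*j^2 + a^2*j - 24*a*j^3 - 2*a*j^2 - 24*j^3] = j*(3*a^2 - 4*a*j + 2*a - 24*j^2 - 2*j)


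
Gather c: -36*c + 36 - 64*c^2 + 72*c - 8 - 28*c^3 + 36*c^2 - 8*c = -28*c^3 - 28*c^2 + 28*c + 28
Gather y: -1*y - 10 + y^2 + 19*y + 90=y^2 + 18*y + 80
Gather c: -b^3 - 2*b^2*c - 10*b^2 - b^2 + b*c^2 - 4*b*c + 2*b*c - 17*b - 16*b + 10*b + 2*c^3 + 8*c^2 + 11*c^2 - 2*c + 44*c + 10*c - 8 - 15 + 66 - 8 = -b^3 - 11*b^2 - 23*b + 2*c^3 + c^2*(b + 19) + c*(-2*b^2 - 2*b + 52) + 35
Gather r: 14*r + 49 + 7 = 14*r + 56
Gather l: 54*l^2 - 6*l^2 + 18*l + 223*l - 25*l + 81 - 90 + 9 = 48*l^2 + 216*l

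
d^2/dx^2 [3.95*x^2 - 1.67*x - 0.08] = 7.90000000000000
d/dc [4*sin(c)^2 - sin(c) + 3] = (8*sin(c) - 1)*cos(c)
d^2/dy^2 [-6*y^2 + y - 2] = -12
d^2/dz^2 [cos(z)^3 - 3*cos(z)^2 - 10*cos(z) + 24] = 37*cos(z)/4 + 6*cos(2*z) - 9*cos(3*z)/4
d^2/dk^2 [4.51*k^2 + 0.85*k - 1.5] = 9.02000000000000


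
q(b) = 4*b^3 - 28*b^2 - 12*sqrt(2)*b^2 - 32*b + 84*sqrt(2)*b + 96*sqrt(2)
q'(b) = 12*b^2 - 56*b - 24*sqrt(2)*b - 32 + 84*sqrt(2)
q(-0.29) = 106.71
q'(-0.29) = 113.89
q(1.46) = 179.07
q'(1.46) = -18.94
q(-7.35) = -4519.85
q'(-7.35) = 1396.13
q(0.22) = 152.73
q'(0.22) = 67.59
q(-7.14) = -4232.50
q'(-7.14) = 1340.73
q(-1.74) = -172.48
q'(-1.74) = 279.62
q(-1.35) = -73.21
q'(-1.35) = 230.08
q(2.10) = 156.76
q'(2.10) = -49.16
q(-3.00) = -637.35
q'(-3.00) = 464.62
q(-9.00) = -7204.00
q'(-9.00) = 1868.26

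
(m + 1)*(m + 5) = m^2 + 6*m + 5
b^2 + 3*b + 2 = (b + 1)*(b + 2)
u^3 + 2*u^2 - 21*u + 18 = (u - 3)*(u - 1)*(u + 6)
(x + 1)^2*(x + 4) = x^3 + 6*x^2 + 9*x + 4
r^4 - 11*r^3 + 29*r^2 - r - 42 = (r - 7)*(r - 3)*(r - 2)*(r + 1)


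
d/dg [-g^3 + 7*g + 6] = 7 - 3*g^2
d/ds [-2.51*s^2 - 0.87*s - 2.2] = -5.02*s - 0.87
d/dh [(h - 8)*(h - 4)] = 2*h - 12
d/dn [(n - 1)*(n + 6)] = 2*n + 5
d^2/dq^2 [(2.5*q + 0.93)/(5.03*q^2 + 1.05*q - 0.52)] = ((2.5*q + 0.93)*(10.06*q + 1.05)*(20.12*q + 2.1) - (75.45*q + 14.6058)*(5.03*q^2 + 1.05*q - 0.52))/(5.03*q^2 + 1.05*q - 0.52)^3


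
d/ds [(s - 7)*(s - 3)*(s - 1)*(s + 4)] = 4*s^3 - 21*s^2 - 26*s + 103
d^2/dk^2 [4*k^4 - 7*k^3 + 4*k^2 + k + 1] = 48*k^2 - 42*k + 8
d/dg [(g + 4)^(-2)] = -2/(g + 4)^3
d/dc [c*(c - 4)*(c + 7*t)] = 3*c^2 + 14*c*t - 8*c - 28*t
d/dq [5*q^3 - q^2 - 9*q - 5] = 15*q^2 - 2*q - 9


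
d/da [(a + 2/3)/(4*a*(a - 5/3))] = (-9*a^2 - 12*a + 10)/(4*a^2*(9*a^2 - 30*a + 25))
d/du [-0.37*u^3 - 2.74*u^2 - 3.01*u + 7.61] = -1.11*u^2 - 5.48*u - 3.01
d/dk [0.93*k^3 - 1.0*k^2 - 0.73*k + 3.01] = 2.79*k^2 - 2.0*k - 0.73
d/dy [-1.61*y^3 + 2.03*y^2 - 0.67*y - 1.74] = -4.83*y^2 + 4.06*y - 0.67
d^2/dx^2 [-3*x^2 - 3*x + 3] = -6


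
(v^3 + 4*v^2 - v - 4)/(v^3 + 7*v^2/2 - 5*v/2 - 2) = 2*(v + 1)/(2*v + 1)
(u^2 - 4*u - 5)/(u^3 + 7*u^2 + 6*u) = (u - 5)/(u*(u + 6))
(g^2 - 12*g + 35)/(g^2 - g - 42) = (g - 5)/(g + 6)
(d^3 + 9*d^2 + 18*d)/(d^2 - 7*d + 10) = d*(d^2 + 9*d + 18)/(d^2 - 7*d + 10)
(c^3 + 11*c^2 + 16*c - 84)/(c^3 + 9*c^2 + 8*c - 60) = (c + 7)/(c + 5)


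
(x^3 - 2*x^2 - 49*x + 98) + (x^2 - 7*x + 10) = x^3 - x^2 - 56*x + 108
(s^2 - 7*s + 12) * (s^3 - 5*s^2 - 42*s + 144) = s^5 - 12*s^4 + 5*s^3 + 378*s^2 - 1512*s + 1728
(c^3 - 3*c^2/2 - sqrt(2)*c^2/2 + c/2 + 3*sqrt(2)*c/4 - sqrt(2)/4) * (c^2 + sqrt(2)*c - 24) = c^5 - 3*c^4/2 + sqrt(2)*c^4/2 - 49*c^3/2 - 3*sqrt(2)*c^3/4 + 49*sqrt(2)*c^2/4 + 75*c^2/2 - 18*sqrt(2)*c - 25*c/2 + 6*sqrt(2)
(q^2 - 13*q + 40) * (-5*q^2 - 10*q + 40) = -5*q^4 + 55*q^3 - 30*q^2 - 920*q + 1600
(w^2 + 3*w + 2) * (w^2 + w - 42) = w^4 + 4*w^3 - 37*w^2 - 124*w - 84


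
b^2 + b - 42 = (b - 6)*(b + 7)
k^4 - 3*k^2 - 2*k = k*(k - 2)*(k + 1)^2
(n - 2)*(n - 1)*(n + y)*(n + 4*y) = n^4 + 5*n^3*y - 3*n^3 + 4*n^2*y^2 - 15*n^2*y + 2*n^2 - 12*n*y^2 + 10*n*y + 8*y^2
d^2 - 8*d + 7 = (d - 7)*(d - 1)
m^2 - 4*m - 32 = (m - 8)*(m + 4)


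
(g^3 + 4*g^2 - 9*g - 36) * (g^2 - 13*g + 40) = g^5 - 9*g^4 - 21*g^3 + 241*g^2 + 108*g - 1440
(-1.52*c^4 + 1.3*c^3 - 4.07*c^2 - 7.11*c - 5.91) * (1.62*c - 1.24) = -2.4624*c^5 + 3.9908*c^4 - 8.2054*c^3 - 6.4714*c^2 - 0.757800000000001*c + 7.3284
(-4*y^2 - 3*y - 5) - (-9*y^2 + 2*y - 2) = 5*y^2 - 5*y - 3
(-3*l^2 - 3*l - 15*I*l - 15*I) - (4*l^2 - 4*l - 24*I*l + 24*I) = -7*l^2 + l + 9*I*l - 39*I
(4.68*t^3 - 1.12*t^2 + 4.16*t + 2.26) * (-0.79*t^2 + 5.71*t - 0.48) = -3.6972*t^5 + 27.6076*t^4 - 11.928*t^3 + 22.5058*t^2 + 10.9078*t - 1.0848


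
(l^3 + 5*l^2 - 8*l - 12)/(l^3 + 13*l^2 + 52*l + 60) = (l^2 - l - 2)/(l^2 + 7*l + 10)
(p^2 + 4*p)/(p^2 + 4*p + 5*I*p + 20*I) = p/(p + 5*I)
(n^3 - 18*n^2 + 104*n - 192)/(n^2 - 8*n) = n - 10 + 24/n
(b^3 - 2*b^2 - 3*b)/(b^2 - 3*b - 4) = b*(b - 3)/(b - 4)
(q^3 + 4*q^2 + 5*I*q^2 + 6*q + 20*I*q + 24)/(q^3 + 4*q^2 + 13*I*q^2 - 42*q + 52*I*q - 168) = (q - I)/(q + 7*I)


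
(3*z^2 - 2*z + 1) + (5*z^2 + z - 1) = 8*z^2 - z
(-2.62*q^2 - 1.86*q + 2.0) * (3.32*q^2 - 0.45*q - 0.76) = -8.6984*q^4 - 4.9962*q^3 + 9.4682*q^2 + 0.5136*q - 1.52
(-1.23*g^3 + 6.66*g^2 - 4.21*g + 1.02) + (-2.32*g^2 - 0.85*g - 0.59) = -1.23*g^3 + 4.34*g^2 - 5.06*g + 0.43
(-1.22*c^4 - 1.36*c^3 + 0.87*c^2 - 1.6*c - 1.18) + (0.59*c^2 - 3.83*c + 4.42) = -1.22*c^4 - 1.36*c^3 + 1.46*c^2 - 5.43*c + 3.24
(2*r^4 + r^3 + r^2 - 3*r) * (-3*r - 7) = -6*r^5 - 17*r^4 - 10*r^3 + 2*r^2 + 21*r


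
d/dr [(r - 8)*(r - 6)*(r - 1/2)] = 3*r^2 - 29*r + 55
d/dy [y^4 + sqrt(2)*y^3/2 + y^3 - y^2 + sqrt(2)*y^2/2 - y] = 4*y^3 + 3*sqrt(2)*y^2/2 + 3*y^2 - 2*y + sqrt(2)*y - 1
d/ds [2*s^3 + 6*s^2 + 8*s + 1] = 6*s^2 + 12*s + 8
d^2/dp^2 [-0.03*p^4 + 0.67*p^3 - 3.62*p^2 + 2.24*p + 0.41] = -0.36*p^2 + 4.02*p - 7.24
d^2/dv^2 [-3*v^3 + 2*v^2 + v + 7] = 4 - 18*v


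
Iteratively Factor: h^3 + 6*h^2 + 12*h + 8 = (h + 2)*(h^2 + 4*h + 4) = (h + 2)^2*(h + 2)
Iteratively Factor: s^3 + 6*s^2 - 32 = (s + 4)*(s^2 + 2*s - 8) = (s - 2)*(s + 4)*(s + 4)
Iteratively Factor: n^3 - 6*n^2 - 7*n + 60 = (n + 3)*(n^2 - 9*n + 20) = (n - 4)*(n + 3)*(n - 5)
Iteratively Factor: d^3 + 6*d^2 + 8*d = (d)*(d^2 + 6*d + 8) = d*(d + 4)*(d + 2)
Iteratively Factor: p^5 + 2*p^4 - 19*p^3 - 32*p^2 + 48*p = (p + 3)*(p^4 - p^3 - 16*p^2 + 16*p) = (p - 4)*(p + 3)*(p^3 + 3*p^2 - 4*p) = p*(p - 4)*(p + 3)*(p^2 + 3*p - 4) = p*(p - 4)*(p - 1)*(p + 3)*(p + 4)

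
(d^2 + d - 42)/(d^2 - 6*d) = (d + 7)/d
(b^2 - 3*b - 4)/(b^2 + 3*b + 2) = (b - 4)/(b + 2)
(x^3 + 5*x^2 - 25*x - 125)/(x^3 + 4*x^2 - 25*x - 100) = (x + 5)/(x + 4)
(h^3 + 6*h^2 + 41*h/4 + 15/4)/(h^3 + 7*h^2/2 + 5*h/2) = (2*h^2 + 7*h + 3)/(2*h*(h + 1))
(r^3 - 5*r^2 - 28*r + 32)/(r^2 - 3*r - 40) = (r^2 + 3*r - 4)/(r + 5)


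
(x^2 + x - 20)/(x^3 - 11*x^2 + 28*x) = (x + 5)/(x*(x - 7))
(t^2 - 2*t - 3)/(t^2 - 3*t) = (t + 1)/t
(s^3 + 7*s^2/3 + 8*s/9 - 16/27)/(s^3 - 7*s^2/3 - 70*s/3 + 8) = (9*s^2 + 24*s + 16)/(9*(s^2 - 2*s - 24))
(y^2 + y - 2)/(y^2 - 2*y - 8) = (y - 1)/(y - 4)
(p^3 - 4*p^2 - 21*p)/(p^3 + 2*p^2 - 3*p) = (p - 7)/(p - 1)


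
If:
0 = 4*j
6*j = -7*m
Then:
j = 0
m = 0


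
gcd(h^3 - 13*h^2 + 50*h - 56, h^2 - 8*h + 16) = h - 4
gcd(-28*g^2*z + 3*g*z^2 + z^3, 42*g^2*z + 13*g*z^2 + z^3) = 7*g*z + z^2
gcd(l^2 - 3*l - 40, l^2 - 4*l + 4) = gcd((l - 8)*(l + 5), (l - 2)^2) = 1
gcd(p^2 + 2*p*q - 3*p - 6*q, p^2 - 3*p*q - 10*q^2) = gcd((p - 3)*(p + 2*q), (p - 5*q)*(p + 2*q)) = p + 2*q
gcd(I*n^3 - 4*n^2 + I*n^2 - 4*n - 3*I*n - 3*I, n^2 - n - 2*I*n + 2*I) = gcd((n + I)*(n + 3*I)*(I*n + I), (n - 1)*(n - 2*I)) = 1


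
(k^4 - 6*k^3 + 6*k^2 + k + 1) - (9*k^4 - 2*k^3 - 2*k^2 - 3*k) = -8*k^4 - 4*k^3 + 8*k^2 + 4*k + 1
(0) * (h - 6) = 0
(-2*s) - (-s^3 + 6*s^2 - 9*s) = s^3 - 6*s^2 + 7*s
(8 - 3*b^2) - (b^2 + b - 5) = -4*b^2 - b + 13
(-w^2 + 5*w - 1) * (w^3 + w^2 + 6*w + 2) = -w^5 + 4*w^4 - 2*w^3 + 27*w^2 + 4*w - 2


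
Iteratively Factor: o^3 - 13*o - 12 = (o + 3)*(o^2 - 3*o - 4) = (o - 4)*(o + 3)*(o + 1)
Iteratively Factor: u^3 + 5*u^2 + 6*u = (u)*(u^2 + 5*u + 6) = u*(u + 3)*(u + 2)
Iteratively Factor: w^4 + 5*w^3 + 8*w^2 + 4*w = (w + 1)*(w^3 + 4*w^2 + 4*w) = w*(w + 1)*(w^2 + 4*w + 4) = w*(w + 1)*(w + 2)*(w + 2)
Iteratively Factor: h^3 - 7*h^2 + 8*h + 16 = (h - 4)*(h^2 - 3*h - 4) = (h - 4)^2*(h + 1)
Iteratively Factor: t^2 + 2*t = (t + 2)*(t)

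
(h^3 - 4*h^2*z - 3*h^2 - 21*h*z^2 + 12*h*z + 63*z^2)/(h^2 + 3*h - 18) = (h^2 - 4*h*z - 21*z^2)/(h + 6)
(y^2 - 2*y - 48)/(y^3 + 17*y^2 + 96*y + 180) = (y - 8)/(y^2 + 11*y + 30)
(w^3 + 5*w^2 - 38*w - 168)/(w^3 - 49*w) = (w^2 - 2*w - 24)/(w*(w - 7))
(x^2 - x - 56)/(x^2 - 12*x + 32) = (x + 7)/(x - 4)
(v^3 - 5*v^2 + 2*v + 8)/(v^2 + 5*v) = (v^3 - 5*v^2 + 2*v + 8)/(v*(v + 5))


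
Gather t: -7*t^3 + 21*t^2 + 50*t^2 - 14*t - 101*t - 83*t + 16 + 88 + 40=-7*t^3 + 71*t^2 - 198*t + 144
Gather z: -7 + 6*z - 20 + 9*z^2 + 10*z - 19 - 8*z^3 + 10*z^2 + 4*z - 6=-8*z^3 + 19*z^2 + 20*z - 52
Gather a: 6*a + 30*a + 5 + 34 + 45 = 36*a + 84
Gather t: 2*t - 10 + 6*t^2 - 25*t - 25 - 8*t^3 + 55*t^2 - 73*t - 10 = -8*t^3 + 61*t^2 - 96*t - 45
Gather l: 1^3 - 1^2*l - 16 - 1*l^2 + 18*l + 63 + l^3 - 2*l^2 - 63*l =l^3 - 3*l^2 - 46*l + 48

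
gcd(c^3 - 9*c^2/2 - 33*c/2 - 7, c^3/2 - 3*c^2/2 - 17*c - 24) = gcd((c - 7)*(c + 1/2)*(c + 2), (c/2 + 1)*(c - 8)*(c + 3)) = c + 2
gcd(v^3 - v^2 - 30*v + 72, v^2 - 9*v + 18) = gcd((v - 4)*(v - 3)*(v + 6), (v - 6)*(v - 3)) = v - 3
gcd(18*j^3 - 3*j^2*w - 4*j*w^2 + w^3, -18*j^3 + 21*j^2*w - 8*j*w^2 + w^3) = 9*j^2 - 6*j*w + w^2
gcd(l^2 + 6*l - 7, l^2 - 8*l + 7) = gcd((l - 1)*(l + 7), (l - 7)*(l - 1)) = l - 1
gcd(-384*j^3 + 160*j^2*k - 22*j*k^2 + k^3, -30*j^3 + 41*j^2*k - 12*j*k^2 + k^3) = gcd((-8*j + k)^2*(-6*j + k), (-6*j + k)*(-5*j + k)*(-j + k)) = 6*j - k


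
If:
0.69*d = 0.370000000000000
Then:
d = 0.54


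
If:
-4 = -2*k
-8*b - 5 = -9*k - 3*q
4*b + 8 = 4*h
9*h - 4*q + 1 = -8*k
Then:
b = 157/5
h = 167/5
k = 2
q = 397/5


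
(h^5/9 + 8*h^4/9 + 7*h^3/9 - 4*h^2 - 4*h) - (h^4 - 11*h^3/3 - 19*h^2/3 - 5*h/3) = h^5/9 - h^4/9 + 40*h^3/9 + 7*h^2/3 - 7*h/3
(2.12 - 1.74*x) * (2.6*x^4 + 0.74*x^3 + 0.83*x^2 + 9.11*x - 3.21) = -4.524*x^5 + 4.2244*x^4 + 0.1246*x^3 - 14.0918*x^2 + 24.8986*x - 6.8052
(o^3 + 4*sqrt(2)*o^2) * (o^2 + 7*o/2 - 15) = o^5 + 7*o^4/2 + 4*sqrt(2)*o^4 - 15*o^3 + 14*sqrt(2)*o^3 - 60*sqrt(2)*o^2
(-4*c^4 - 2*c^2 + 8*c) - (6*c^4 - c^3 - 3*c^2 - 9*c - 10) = -10*c^4 + c^3 + c^2 + 17*c + 10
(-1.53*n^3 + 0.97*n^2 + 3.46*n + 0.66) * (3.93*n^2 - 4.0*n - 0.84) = -6.0129*n^5 + 9.9321*n^4 + 11.003*n^3 - 12.061*n^2 - 5.5464*n - 0.5544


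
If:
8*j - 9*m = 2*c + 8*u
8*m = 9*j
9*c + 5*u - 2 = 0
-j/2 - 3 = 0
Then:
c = -191/248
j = -6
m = -27/4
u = 443/248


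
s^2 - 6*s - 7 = (s - 7)*(s + 1)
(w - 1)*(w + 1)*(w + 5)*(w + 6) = w^4 + 11*w^3 + 29*w^2 - 11*w - 30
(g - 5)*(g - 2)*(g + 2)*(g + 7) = g^4 + 2*g^3 - 39*g^2 - 8*g + 140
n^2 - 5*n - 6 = (n - 6)*(n + 1)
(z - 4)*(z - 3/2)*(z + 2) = z^3 - 7*z^2/2 - 5*z + 12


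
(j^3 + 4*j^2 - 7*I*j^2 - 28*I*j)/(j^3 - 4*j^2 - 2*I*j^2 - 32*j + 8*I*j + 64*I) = j*(j - 7*I)/(j^2 - 2*j*(4 + I) + 16*I)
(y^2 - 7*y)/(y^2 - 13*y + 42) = y/(y - 6)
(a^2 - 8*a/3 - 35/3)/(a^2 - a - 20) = (a + 7/3)/(a + 4)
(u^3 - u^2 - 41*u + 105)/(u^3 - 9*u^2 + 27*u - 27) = (u^2 + 2*u - 35)/(u^2 - 6*u + 9)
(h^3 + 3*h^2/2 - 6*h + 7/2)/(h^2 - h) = h + 5/2 - 7/(2*h)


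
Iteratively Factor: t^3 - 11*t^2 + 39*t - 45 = (t - 3)*(t^2 - 8*t + 15) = (t - 5)*(t - 3)*(t - 3)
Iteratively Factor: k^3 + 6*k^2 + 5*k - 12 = (k - 1)*(k^2 + 7*k + 12) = (k - 1)*(k + 4)*(k + 3)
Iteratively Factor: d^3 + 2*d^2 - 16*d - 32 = (d - 4)*(d^2 + 6*d + 8) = (d - 4)*(d + 4)*(d + 2)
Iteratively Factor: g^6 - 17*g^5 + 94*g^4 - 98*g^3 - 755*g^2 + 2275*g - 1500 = (g - 5)*(g^5 - 12*g^4 + 34*g^3 + 72*g^2 - 395*g + 300) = (g - 5)*(g - 4)*(g^4 - 8*g^3 + 2*g^2 + 80*g - 75) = (g - 5)^2*(g - 4)*(g^3 - 3*g^2 - 13*g + 15) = (g - 5)^3*(g - 4)*(g^2 + 2*g - 3) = (g - 5)^3*(g - 4)*(g + 3)*(g - 1)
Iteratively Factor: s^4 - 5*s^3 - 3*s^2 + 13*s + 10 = (s + 1)*(s^3 - 6*s^2 + 3*s + 10) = (s + 1)^2*(s^2 - 7*s + 10) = (s - 5)*(s + 1)^2*(s - 2)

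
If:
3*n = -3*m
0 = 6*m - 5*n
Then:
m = 0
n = 0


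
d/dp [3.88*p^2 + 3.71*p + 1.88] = 7.76*p + 3.71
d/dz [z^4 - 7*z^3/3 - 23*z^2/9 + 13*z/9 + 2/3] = 4*z^3 - 7*z^2 - 46*z/9 + 13/9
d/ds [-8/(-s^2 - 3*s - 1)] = 8*(-2*s - 3)/(s^2 + 3*s + 1)^2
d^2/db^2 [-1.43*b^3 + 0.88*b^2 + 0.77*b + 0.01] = 1.76 - 8.58*b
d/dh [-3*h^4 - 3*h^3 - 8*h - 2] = -12*h^3 - 9*h^2 - 8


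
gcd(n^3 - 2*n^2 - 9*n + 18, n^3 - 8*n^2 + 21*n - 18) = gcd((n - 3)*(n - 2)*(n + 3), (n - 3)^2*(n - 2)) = n^2 - 5*n + 6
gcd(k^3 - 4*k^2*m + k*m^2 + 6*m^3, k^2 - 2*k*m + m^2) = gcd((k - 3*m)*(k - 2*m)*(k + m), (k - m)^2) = 1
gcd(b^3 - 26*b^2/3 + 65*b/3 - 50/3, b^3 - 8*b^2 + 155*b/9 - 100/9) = b^2 - 20*b/3 + 25/3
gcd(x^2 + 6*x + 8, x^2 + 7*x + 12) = x + 4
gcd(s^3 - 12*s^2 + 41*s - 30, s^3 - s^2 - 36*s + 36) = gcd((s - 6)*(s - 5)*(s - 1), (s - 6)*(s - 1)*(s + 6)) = s^2 - 7*s + 6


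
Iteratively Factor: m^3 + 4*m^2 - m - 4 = (m + 1)*(m^2 + 3*m - 4) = (m - 1)*(m + 1)*(m + 4)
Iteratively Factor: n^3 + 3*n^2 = (n)*(n^2 + 3*n) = n^2*(n + 3)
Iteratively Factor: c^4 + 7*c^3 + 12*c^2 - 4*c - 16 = (c + 2)*(c^3 + 5*c^2 + 2*c - 8) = (c + 2)^2*(c^2 + 3*c - 4) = (c + 2)^2*(c + 4)*(c - 1)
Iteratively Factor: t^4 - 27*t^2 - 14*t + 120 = (t + 4)*(t^3 - 4*t^2 - 11*t + 30) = (t - 5)*(t + 4)*(t^2 + t - 6) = (t - 5)*(t + 3)*(t + 4)*(t - 2)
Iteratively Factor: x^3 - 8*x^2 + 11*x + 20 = (x - 4)*(x^2 - 4*x - 5) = (x - 4)*(x + 1)*(x - 5)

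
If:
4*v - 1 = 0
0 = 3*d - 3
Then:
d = 1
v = 1/4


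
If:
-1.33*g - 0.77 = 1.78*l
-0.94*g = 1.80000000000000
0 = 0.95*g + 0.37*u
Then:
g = -1.91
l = 1.00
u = 4.92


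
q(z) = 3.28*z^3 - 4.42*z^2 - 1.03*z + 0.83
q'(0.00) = -1.03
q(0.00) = 0.83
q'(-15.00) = 2345.57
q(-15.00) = -12048.22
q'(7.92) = 546.18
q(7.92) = 1344.90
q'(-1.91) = 51.75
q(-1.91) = -36.18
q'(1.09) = 1.03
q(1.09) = -1.30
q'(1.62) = 10.47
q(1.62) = 1.51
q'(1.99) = 20.35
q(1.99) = 7.13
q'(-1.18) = 23.10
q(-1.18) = -9.50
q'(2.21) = 27.49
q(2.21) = 12.37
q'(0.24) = -2.58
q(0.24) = 0.37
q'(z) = 9.84*z^2 - 8.84*z - 1.03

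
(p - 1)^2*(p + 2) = p^3 - 3*p + 2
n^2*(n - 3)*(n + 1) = n^4 - 2*n^3 - 3*n^2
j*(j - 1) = j^2 - j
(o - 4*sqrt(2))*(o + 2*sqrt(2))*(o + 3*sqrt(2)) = o^3 + sqrt(2)*o^2 - 28*o - 48*sqrt(2)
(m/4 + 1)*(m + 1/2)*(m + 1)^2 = m^4/4 + 13*m^3/8 + 3*m^2 + 17*m/8 + 1/2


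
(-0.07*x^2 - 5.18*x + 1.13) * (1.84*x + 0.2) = -0.1288*x^3 - 9.5452*x^2 + 1.0432*x + 0.226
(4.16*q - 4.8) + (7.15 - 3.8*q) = 0.36*q + 2.35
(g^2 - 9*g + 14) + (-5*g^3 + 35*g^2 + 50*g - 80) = -5*g^3 + 36*g^2 + 41*g - 66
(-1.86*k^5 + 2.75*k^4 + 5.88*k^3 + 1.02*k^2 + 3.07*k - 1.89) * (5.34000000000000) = -9.9324*k^5 + 14.685*k^4 + 31.3992*k^3 + 5.4468*k^2 + 16.3938*k - 10.0926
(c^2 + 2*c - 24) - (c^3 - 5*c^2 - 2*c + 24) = -c^3 + 6*c^2 + 4*c - 48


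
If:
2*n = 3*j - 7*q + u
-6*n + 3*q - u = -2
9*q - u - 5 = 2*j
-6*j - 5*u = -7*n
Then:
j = 373/64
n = 451/256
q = 345/256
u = -1159/256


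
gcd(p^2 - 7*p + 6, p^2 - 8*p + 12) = p - 6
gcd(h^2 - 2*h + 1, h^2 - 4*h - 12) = 1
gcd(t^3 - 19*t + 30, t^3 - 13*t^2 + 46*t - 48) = t^2 - 5*t + 6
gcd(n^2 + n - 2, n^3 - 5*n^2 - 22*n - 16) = n + 2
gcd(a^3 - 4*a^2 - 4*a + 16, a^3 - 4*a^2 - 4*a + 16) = a^3 - 4*a^2 - 4*a + 16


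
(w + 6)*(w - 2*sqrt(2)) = w^2 - 2*sqrt(2)*w + 6*w - 12*sqrt(2)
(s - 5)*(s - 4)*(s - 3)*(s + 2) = s^4 - 10*s^3 + 23*s^2 + 34*s - 120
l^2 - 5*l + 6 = (l - 3)*(l - 2)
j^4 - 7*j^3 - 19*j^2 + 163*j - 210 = (j - 7)*(j - 3)*(j - 2)*(j + 5)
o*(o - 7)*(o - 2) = o^3 - 9*o^2 + 14*o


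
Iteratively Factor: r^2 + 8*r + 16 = (r + 4)*(r + 4)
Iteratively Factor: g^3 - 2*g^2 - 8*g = (g - 4)*(g^2 + 2*g) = g*(g - 4)*(g + 2)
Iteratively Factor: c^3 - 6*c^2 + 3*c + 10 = (c + 1)*(c^2 - 7*c + 10) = (c - 2)*(c + 1)*(c - 5)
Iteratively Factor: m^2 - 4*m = (m)*(m - 4)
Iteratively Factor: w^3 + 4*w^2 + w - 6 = (w - 1)*(w^2 + 5*w + 6) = (w - 1)*(w + 2)*(w + 3)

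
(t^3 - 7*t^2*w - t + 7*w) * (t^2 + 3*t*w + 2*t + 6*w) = t^5 - 4*t^4*w + 2*t^4 - 21*t^3*w^2 - 8*t^3*w - t^3 - 42*t^2*w^2 + 4*t^2*w - 2*t^2 + 21*t*w^2 + 8*t*w + 42*w^2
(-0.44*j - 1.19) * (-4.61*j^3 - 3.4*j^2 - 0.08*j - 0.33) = 2.0284*j^4 + 6.9819*j^3 + 4.0812*j^2 + 0.2404*j + 0.3927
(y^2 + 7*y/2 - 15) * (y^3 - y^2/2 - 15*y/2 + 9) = y^5 + 3*y^4 - 97*y^3/4 - 39*y^2/4 + 144*y - 135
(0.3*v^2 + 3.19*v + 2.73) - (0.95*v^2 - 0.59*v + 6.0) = -0.65*v^2 + 3.78*v - 3.27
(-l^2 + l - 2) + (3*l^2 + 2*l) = 2*l^2 + 3*l - 2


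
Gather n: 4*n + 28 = 4*n + 28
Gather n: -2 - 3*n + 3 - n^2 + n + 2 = -n^2 - 2*n + 3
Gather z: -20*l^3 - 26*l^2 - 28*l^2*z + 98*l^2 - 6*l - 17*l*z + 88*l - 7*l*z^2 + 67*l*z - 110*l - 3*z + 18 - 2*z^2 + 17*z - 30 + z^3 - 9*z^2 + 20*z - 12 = -20*l^3 + 72*l^2 - 28*l + z^3 + z^2*(-7*l - 11) + z*(-28*l^2 + 50*l + 34) - 24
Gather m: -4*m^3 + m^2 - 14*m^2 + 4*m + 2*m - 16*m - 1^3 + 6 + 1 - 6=-4*m^3 - 13*m^2 - 10*m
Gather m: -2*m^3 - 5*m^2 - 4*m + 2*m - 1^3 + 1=-2*m^3 - 5*m^2 - 2*m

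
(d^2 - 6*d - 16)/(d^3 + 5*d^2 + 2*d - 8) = (d - 8)/(d^2 + 3*d - 4)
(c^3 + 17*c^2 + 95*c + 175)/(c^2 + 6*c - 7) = (c^2 + 10*c + 25)/(c - 1)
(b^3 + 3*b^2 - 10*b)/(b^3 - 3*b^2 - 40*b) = (b - 2)/(b - 8)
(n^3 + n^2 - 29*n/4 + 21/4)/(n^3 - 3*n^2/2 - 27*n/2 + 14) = (n - 3/2)/(n - 4)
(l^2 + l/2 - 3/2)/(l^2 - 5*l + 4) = (l + 3/2)/(l - 4)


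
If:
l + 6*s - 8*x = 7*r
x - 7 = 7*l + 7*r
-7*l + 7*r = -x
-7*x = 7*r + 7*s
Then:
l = -85/194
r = -1/2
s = 13/194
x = 42/97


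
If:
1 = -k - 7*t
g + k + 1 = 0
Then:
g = 7*t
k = -7*t - 1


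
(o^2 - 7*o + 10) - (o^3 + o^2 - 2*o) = -o^3 - 5*o + 10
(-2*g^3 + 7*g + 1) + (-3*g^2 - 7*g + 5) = -2*g^3 - 3*g^2 + 6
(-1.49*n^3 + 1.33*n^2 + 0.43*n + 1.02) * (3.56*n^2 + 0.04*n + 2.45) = -5.3044*n^5 + 4.6752*n^4 - 2.0665*n^3 + 6.9069*n^2 + 1.0943*n + 2.499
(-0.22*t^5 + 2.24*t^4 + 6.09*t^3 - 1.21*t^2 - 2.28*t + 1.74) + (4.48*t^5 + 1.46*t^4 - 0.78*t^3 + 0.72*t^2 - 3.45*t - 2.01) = 4.26*t^5 + 3.7*t^4 + 5.31*t^3 - 0.49*t^2 - 5.73*t - 0.27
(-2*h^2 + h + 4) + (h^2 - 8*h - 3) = -h^2 - 7*h + 1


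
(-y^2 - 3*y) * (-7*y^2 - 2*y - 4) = 7*y^4 + 23*y^3 + 10*y^2 + 12*y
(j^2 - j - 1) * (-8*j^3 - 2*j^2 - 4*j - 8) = -8*j^5 + 6*j^4 + 6*j^3 - 2*j^2 + 12*j + 8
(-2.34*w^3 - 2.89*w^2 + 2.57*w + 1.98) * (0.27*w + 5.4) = -0.6318*w^4 - 13.4163*w^3 - 14.9121*w^2 + 14.4126*w + 10.692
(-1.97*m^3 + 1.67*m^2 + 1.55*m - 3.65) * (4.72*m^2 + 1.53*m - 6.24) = -9.2984*m^5 + 4.8683*m^4 + 22.1639*m^3 - 25.2773*m^2 - 15.2565*m + 22.776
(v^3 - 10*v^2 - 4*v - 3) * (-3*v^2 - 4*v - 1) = -3*v^5 + 26*v^4 + 51*v^3 + 35*v^2 + 16*v + 3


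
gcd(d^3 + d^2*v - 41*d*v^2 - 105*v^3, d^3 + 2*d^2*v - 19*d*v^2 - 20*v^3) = d + 5*v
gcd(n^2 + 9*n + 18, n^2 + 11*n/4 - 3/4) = n + 3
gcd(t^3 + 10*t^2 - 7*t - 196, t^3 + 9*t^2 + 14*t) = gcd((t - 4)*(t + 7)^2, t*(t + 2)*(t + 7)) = t + 7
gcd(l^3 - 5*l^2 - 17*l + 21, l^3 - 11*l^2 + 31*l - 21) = l^2 - 8*l + 7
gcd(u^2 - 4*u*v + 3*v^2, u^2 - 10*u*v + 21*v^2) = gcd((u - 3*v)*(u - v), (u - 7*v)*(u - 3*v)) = u - 3*v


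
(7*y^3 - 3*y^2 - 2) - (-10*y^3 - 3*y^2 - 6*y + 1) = 17*y^3 + 6*y - 3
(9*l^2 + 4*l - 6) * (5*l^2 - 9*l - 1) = 45*l^4 - 61*l^3 - 75*l^2 + 50*l + 6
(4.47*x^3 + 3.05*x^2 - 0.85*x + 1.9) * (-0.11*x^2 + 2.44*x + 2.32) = -0.4917*x^5 + 10.5713*x^4 + 17.9059*x^3 + 4.793*x^2 + 2.664*x + 4.408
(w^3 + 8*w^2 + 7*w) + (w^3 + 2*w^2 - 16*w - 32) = 2*w^3 + 10*w^2 - 9*w - 32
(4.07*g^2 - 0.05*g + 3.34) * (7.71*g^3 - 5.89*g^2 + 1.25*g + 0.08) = 31.3797*g^5 - 24.3578*g^4 + 31.1334*g^3 - 19.4095*g^2 + 4.171*g + 0.2672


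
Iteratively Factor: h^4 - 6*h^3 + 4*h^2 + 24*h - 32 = (h - 2)*(h^3 - 4*h^2 - 4*h + 16) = (h - 4)*(h - 2)*(h^2 - 4) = (h - 4)*(h - 2)^2*(h + 2)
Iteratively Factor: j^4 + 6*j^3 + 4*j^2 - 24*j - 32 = (j + 4)*(j^3 + 2*j^2 - 4*j - 8) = (j + 2)*(j + 4)*(j^2 - 4) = (j - 2)*(j + 2)*(j + 4)*(j + 2)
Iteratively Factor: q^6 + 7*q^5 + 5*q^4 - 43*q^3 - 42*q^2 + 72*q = (q - 1)*(q^5 + 8*q^4 + 13*q^3 - 30*q^2 - 72*q) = (q - 1)*(q + 3)*(q^4 + 5*q^3 - 2*q^2 - 24*q) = (q - 2)*(q - 1)*(q + 3)*(q^3 + 7*q^2 + 12*q) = (q - 2)*(q - 1)*(q + 3)^2*(q^2 + 4*q) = q*(q - 2)*(q - 1)*(q + 3)^2*(q + 4)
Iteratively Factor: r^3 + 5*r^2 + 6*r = (r + 3)*(r^2 + 2*r) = r*(r + 3)*(r + 2)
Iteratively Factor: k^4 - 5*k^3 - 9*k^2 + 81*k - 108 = (k + 4)*(k^3 - 9*k^2 + 27*k - 27) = (k - 3)*(k + 4)*(k^2 - 6*k + 9) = (k - 3)^2*(k + 4)*(k - 3)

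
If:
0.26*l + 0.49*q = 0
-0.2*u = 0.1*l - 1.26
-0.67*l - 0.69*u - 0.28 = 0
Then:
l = -14.24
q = 7.55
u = 13.42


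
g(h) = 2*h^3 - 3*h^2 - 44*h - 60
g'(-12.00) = 892.00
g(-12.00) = -3420.00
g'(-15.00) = 1396.00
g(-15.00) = -6825.00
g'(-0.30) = -41.66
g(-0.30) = -47.12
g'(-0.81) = -35.20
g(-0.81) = -27.39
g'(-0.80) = -35.36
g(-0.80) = -27.74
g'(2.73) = -15.66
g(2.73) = -161.79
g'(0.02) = -44.12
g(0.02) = -60.88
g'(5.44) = 100.92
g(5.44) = -66.16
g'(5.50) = 104.50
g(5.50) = -60.00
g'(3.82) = 20.63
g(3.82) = -160.37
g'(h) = 6*h^2 - 6*h - 44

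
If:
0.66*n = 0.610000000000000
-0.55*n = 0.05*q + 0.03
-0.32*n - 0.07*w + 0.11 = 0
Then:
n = 0.92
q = -10.77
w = -2.65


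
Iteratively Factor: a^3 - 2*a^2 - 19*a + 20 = (a - 1)*(a^2 - a - 20) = (a - 5)*(a - 1)*(a + 4)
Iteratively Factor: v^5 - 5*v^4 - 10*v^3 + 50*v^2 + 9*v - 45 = (v - 1)*(v^4 - 4*v^3 - 14*v^2 + 36*v + 45) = (v - 5)*(v - 1)*(v^3 + v^2 - 9*v - 9) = (v - 5)*(v - 1)*(v + 3)*(v^2 - 2*v - 3) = (v - 5)*(v - 1)*(v + 1)*(v + 3)*(v - 3)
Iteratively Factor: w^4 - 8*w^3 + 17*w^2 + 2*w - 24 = (w - 4)*(w^3 - 4*w^2 + w + 6) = (w - 4)*(w - 2)*(w^2 - 2*w - 3) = (w - 4)*(w - 3)*(w - 2)*(w + 1)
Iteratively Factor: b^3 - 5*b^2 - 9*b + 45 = (b - 5)*(b^2 - 9) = (b - 5)*(b - 3)*(b + 3)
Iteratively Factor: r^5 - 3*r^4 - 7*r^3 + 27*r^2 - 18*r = (r - 1)*(r^4 - 2*r^3 - 9*r^2 + 18*r) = (r - 2)*(r - 1)*(r^3 - 9*r) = (r - 3)*(r - 2)*(r - 1)*(r^2 + 3*r) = r*(r - 3)*(r - 2)*(r - 1)*(r + 3)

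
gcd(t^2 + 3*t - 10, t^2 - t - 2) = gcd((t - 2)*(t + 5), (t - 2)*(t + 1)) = t - 2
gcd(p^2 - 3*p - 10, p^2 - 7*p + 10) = p - 5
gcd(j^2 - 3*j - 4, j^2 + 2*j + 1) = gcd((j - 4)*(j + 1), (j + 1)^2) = j + 1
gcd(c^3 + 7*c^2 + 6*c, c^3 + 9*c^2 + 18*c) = c^2 + 6*c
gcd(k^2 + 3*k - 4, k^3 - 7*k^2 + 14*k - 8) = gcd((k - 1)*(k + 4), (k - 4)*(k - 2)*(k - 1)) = k - 1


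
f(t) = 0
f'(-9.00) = 0.00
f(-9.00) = 0.00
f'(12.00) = 0.00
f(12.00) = 0.00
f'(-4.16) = 0.00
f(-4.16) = 0.00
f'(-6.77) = 0.00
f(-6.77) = 0.00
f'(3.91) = 0.00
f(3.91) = 0.00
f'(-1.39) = 0.00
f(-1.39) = 0.00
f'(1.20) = 0.00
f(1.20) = 0.00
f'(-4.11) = 0.00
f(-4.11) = 0.00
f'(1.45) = 0.00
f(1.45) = 0.00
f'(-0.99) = 0.00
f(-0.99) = 0.00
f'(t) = 0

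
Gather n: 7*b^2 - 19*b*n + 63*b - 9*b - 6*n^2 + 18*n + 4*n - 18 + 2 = 7*b^2 + 54*b - 6*n^2 + n*(22 - 19*b) - 16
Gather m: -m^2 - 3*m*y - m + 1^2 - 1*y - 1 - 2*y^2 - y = -m^2 + m*(-3*y - 1) - 2*y^2 - 2*y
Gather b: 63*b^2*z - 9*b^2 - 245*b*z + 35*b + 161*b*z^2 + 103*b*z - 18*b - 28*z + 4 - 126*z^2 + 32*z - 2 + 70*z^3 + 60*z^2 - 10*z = b^2*(63*z - 9) + b*(161*z^2 - 142*z + 17) + 70*z^3 - 66*z^2 - 6*z + 2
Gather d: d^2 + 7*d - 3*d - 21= d^2 + 4*d - 21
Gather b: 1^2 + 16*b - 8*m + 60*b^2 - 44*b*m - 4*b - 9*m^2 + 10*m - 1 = 60*b^2 + b*(12 - 44*m) - 9*m^2 + 2*m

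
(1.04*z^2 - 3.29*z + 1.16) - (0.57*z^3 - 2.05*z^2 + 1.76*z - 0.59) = -0.57*z^3 + 3.09*z^2 - 5.05*z + 1.75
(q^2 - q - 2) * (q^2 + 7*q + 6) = q^4 + 6*q^3 - 3*q^2 - 20*q - 12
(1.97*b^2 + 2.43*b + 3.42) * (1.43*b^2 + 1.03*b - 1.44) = 2.8171*b^4 + 5.504*b^3 + 4.5567*b^2 + 0.0234000000000001*b - 4.9248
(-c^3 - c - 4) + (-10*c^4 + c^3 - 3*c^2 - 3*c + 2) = -10*c^4 - 3*c^2 - 4*c - 2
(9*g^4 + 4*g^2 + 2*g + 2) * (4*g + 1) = 36*g^5 + 9*g^4 + 16*g^3 + 12*g^2 + 10*g + 2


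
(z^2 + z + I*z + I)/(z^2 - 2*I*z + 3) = (z + 1)/(z - 3*I)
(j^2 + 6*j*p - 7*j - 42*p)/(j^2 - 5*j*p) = (j^2 + 6*j*p - 7*j - 42*p)/(j*(j - 5*p))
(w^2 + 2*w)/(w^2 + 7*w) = (w + 2)/(w + 7)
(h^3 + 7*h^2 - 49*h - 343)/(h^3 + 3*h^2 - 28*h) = (h^2 - 49)/(h*(h - 4))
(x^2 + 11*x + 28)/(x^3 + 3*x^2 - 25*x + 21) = (x + 4)/(x^2 - 4*x + 3)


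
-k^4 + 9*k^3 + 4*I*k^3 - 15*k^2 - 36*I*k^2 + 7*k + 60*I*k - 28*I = (k - 7)*(k - 4*I)*(I*k - I)^2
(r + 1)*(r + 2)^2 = r^3 + 5*r^2 + 8*r + 4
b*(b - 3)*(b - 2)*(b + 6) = b^4 + b^3 - 24*b^2 + 36*b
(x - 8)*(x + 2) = x^2 - 6*x - 16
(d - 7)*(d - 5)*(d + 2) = d^3 - 10*d^2 + 11*d + 70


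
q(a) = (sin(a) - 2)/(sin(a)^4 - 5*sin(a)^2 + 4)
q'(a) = (-4*sin(a)^3*cos(a) + 10*sin(a)*cos(a))*(sin(a) - 2)/(sin(a)^4 - 5*sin(a)^2 + 4)^2 + cos(a)/(sin(a)^4 - 5*sin(a)^2 + 4) = (-4*sin(a)/cos(a)^2 + 3 - 2/cos(a)^2)/((sin(a) + 2)^2*cos(a))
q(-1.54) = -1054.23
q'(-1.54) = 68475.18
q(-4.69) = -665.15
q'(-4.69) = 59402.64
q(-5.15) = -1.92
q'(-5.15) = -7.91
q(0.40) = -0.49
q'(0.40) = -0.23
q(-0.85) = -1.84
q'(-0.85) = 5.16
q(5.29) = -2.89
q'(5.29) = 10.21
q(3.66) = -0.88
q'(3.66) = -1.51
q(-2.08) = -3.73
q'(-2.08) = -14.99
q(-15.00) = -1.28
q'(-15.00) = -2.92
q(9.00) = -0.50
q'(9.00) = 0.26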